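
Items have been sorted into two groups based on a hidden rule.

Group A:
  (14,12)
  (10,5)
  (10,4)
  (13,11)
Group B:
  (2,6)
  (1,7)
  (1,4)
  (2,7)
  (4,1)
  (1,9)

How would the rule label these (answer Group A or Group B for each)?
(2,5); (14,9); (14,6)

Group B, Group A, Group A

One predicate separates the groups cleanly: sum ≥ 14.
(2,5) → 2+5 = 7 → Group B. (14,9) → 14+9 = 23 → Group A. (14,6) → 14+6 = 20 → Group A.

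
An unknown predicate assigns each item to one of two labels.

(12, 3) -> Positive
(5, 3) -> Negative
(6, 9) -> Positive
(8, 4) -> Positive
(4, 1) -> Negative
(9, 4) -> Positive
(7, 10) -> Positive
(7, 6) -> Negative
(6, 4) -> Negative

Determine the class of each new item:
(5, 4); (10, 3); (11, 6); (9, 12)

The common property of the 'Positive' items is: max ≥ 8. No 'Negative' item has it.
(5, 4): max 5, doesn't qualify → Negative.
(10, 3): max 10, fits → Positive.
(11, 6): max 11, fits → Positive.
(9, 12): max 12, fits → Positive.

Negative, Positive, Positive, Positive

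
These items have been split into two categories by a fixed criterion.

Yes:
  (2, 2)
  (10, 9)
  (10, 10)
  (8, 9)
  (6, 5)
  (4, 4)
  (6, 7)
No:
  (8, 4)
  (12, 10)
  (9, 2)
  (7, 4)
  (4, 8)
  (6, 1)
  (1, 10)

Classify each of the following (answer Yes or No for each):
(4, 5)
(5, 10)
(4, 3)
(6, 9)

Yes, No, Yes, No

The distinguishing property — |first − second| ≤ 1 — holds for all the 'Yes' cases and none of the 'No' cases.
(4, 5) — |4−5| = 1, hence Yes.
(5, 10) — |5−10| = 5, hence No.
(4, 3) — |4−3| = 1, hence Yes.
(6, 9) — |6−9| = 3, hence No.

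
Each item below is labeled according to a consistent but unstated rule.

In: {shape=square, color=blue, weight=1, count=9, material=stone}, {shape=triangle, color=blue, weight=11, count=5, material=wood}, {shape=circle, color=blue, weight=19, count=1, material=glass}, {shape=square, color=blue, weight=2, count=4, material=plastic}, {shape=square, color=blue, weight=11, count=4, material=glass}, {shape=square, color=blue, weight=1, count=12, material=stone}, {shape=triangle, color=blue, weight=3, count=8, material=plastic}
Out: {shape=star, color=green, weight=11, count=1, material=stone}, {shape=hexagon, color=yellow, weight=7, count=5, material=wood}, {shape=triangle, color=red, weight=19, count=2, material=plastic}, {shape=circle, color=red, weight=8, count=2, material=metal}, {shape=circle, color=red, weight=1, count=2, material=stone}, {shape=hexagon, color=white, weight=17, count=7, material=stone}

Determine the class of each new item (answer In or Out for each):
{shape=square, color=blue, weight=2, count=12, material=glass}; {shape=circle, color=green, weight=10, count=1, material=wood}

In, Out

The classifier is using: color is blue.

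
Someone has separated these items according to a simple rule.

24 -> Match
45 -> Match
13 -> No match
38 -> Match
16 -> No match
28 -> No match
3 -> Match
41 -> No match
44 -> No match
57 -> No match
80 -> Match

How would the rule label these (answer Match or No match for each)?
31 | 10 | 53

Match, Match, No match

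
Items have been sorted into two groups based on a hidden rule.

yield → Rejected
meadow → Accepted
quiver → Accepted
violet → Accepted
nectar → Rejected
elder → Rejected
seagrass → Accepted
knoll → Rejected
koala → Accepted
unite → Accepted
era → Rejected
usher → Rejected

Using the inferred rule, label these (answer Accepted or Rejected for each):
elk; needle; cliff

The distinguishing property — has ≥ 3 vowels — holds for all the 'Accepted' cases and none of the 'Rejected' cases.
elk: 1 vowel — does not satisfy this, so Rejected.
needle: 3 vowels — has this property, so Accepted.
cliff: 1 vowel — does not satisfy this, so Rejected.

Rejected, Accepted, Rejected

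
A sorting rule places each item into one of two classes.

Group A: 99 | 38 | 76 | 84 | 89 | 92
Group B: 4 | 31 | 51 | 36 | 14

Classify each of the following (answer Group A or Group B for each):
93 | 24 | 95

Group A, Group B, Group A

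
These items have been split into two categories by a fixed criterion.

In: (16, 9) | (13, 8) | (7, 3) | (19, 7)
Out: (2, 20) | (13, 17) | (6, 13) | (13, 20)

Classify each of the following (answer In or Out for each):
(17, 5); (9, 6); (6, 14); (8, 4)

One predicate separates the groups cleanly: first > second.
(17, 5): In (17 > 5). (9, 6): In (9 > 6). (6, 14): Out (6 < 14). (8, 4): In (8 > 4).

In, In, Out, In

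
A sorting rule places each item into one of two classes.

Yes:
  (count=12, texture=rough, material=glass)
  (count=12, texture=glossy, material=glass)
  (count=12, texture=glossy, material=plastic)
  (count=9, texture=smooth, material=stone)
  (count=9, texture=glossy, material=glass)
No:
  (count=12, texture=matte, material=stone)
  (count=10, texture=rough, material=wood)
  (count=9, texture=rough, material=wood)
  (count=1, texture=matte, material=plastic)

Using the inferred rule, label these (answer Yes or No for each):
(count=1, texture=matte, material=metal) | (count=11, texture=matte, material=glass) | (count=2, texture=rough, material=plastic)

Rule: texture is not matte AND material is not wood. This holds for each 'Yes' example and fails for each 'No' one.

No, No, Yes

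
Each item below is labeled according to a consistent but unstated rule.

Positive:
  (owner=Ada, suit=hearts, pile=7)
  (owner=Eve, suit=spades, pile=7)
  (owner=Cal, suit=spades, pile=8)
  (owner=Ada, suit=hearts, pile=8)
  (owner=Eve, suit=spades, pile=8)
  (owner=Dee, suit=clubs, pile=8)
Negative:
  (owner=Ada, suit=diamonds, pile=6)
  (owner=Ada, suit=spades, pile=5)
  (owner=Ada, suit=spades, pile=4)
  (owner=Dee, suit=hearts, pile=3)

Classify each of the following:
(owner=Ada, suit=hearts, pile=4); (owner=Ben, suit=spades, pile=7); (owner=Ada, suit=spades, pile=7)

Negative, Positive, Positive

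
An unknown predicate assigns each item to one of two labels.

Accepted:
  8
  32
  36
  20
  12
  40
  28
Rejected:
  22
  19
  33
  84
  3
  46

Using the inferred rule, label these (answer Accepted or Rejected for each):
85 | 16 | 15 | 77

All 'Accepted' examples share one property — multiple of 4 AND at most 40 — and every 'Rejected' example lacks it.
85: Rejected (85 = 4·21 + 1, 85 > 40). 16: Accepted (16 = 4·4, 16 ≤ 40). 15: Rejected (15 = 4·3 + 3, 15 ≤ 40). 77: Rejected (77 = 4·19 + 1, 77 > 40).

Rejected, Accepted, Rejected, Rejected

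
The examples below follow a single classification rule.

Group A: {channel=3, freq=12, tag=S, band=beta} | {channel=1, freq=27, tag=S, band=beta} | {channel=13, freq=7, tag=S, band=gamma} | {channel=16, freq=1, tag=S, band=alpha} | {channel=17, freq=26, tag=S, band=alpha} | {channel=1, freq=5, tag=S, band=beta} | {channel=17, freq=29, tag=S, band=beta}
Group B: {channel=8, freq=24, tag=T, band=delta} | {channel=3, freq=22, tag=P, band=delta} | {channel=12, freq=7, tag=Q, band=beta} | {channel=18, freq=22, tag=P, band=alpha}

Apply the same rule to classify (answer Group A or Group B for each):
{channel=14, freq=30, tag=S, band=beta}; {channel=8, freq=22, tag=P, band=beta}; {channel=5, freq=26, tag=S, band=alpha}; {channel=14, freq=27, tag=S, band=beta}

Group A, Group B, Group A, Group A

All 'Group A' examples share one property — tag is S — and every 'Group B' example lacks it.
Group A: {channel=14, freq=30, tag=S, band=beta}, since tag is S. Group B: {channel=8, freq=22, tag=P, band=beta}, since tag is P. Group A: {channel=5, freq=26, tag=S, band=alpha}, since tag is S. Group A: {channel=14, freq=27, tag=S, band=beta}, since tag is S.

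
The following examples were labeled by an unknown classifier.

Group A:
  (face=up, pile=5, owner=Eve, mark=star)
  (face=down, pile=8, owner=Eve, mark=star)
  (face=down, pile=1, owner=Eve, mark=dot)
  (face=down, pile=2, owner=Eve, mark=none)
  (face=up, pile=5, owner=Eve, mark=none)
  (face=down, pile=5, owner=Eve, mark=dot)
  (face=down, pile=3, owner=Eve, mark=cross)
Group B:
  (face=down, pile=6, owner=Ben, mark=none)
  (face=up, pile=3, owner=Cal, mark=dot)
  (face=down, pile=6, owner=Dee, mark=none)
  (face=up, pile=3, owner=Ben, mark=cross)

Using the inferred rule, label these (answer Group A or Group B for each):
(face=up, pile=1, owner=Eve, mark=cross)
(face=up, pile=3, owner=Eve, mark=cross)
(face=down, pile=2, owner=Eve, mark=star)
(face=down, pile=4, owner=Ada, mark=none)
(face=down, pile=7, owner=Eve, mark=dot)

Every 'Group A' example satisfies: owner is Eve. None of the 'Group B' examples do.
Group A: (face=up, pile=1, owner=Eve, mark=cross), since owner is Eve.
Group A: (face=up, pile=3, owner=Eve, mark=cross), since owner is Eve.
Group A: (face=down, pile=2, owner=Eve, mark=star), since owner is Eve.
Group B: (face=down, pile=4, owner=Ada, mark=none), since owner is Ada.
Group A: (face=down, pile=7, owner=Eve, mark=dot), since owner is Eve.

Group A, Group A, Group A, Group B, Group A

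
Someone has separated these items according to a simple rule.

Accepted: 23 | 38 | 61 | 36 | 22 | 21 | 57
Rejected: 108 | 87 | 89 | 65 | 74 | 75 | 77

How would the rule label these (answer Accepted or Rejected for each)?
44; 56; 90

The rule appears to be: at most 61.

Accepted, Accepted, Rejected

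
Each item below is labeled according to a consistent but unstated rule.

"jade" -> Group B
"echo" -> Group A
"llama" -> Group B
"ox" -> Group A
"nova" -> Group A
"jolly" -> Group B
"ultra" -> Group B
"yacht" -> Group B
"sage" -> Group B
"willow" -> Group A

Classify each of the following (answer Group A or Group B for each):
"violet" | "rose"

All 'Group A' examples share one property — even length AND contains 'o' — and every 'Group B' example lacks it.
"violet": Group A (length 6, has 'o'). "rose": Group A (length 4, has 'o').

Group A, Group A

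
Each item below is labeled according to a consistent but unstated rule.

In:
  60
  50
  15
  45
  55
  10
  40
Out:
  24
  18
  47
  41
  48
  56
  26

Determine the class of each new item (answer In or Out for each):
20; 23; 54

In, Out, Out

Checking candidate rules against both groups, what survives is: multiple of 5.
20: 20 = 5·4 — satisfies this, so In.
23: 23 = 5·4 + 3 — lacks this property, so Out.
54: 54 = 5·10 + 4 — lacks this property, so Out.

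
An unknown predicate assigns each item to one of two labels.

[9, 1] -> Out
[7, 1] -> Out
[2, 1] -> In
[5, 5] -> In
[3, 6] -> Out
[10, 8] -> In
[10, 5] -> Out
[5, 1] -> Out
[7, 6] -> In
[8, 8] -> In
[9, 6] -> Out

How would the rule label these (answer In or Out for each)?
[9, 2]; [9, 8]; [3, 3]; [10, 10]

Out, In, In, In

One predicate separates the groups cleanly: |first − second| ≤ 2.
[9, 2]: |9−2| = 7, doesn't match → Out.
[9, 8]: |9−8| = 1, has this property → In.
[3, 3]: |3−3| = 0, has this property → In.
[10, 10]: |10−10| = 0, has this property → In.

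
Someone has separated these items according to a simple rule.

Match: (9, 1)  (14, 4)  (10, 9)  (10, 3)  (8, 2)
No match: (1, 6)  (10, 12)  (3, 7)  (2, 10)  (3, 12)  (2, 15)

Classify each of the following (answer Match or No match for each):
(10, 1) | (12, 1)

The distinguishing property — first > second — holds for all the 'Match' cases and none of the 'No match' cases.

Match, Match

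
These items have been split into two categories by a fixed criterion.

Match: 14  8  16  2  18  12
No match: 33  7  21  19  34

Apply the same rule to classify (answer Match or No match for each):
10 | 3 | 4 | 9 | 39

The simplest hypothesis consistent with all the labels is: even AND at most 18.
10 → 10 is even, 10 ≤ 18 → Match.
3 → 3 is odd, 3 ≤ 18 → No match.
4 → 4 is even, 4 ≤ 18 → Match.
9 → 9 is odd, 9 ≤ 18 → No match.
39 → 39 is odd, 39 > 18 → No match.

Match, No match, Match, No match, No match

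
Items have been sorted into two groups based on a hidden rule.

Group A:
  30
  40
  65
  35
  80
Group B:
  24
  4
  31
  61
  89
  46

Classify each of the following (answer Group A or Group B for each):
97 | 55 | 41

Group B, Group A, Group B

The pattern is that an item is 'Group A' exactly when: multiple of 5.
97 — 97 = 5·19 + 2, hence Group B.
55 — 55 = 5·11, hence Group A.
41 — 41 = 5·8 + 1, hence Group B.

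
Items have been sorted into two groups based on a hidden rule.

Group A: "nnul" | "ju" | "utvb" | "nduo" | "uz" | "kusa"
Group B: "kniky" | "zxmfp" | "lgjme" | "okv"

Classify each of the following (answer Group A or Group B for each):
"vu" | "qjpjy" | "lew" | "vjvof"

Group A, Group B, Group B, Group B

'Group A' ⟺ even length.
"vu" → length 2 → Group A. "qjpjy" → length 5 → Group B. "lew" → length 3 → Group B. "vjvof" → length 5 → Group B.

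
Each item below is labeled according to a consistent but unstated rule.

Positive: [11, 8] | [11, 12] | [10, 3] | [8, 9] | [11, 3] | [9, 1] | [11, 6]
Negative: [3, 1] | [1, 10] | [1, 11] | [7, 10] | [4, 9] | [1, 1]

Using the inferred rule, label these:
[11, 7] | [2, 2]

Positive, Negative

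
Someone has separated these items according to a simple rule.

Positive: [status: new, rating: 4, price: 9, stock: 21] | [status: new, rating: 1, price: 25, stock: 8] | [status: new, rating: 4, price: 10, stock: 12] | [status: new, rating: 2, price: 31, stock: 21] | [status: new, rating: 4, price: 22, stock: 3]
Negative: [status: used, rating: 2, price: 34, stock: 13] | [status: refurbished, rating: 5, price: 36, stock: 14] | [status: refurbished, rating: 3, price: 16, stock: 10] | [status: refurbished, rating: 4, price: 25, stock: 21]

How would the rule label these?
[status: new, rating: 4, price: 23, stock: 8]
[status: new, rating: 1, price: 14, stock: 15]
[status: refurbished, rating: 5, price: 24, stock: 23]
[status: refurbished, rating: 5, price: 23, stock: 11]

Positive, Positive, Negative, Negative

Rule: status is new. This holds for each 'Positive' example and fails for each 'Negative' one.
[status: new, rating: 4, price: 23, stock: 8]: status is new — fits, so Positive.
[status: new, rating: 1, price: 14, stock: 15]: status is new — fits, so Positive.
[status: refurbished, rating: 5, price: 24, stock: 23]: status is refurbished — does not fit, so Negative.
[status: refurbished, rating: 5, price: 23, stock: 11]: status is refurbished — does not fit, so Negative.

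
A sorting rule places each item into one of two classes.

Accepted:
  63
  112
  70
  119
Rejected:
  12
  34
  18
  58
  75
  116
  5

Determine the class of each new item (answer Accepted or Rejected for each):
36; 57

The rule appears to be: multiple of 7.

Rejected, Rejected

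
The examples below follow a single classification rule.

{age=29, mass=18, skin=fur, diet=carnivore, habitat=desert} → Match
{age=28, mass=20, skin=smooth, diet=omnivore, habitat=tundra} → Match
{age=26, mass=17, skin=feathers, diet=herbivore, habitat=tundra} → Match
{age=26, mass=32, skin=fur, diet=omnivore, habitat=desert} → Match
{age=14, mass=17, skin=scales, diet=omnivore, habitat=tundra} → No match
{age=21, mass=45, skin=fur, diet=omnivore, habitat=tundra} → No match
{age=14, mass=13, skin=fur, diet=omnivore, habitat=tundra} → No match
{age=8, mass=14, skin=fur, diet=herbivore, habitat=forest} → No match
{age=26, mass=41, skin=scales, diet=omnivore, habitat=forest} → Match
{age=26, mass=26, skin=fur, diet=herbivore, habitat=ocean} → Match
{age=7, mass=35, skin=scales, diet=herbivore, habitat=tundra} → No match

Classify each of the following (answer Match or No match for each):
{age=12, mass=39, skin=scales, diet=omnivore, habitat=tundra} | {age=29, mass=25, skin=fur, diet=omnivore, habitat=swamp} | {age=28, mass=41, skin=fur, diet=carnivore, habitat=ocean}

No match, Match, Match

Every 'Match' example satisfies: age ≥ 26. None of the 'No match' examples do.
{age=12, mass=39, skin=scales, diet=omnivore, habitat=tundra}: age = 12 — does not pass, so No match. {age=29, mass=25, skin=fur, diet=omnivore, habitat=swamp}: age = 29 — checks out, so Match. {age=28, mass=41, skin=fur, diet=carnivore, habitat=ocean}: age = 28 — checks out, so Match.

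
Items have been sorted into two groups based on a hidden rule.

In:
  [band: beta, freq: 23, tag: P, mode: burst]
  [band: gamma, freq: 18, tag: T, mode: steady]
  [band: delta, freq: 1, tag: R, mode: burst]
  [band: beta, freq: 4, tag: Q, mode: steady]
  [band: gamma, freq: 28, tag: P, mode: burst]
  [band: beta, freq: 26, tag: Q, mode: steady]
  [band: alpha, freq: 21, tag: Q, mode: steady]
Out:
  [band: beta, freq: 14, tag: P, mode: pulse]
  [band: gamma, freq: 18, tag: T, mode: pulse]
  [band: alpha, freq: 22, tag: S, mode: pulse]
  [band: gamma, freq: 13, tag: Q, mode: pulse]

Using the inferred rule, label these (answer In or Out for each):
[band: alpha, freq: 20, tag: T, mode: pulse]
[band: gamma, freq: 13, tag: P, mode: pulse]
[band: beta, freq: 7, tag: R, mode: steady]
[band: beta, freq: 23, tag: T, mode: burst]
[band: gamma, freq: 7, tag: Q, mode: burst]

Out, Out, In, In, In

One predicate separates the groups cleanly: mode is not pulse.
[band: alpha, freq: 20, tag: T, mode: pulse]: Out (mode is pulse). [band: gamma, freq: 13, tag: P, mode: pulse]: Out (mode is pulse). [band: beta, freq: 7, tag: R, mode: steady]: In (mode is steady). [band: beta, freq: 23, tag: T, mode: burst]: In (mode is burst). [band: gamma, freq: 7, tag: Q, mode: burst]: In (mode is burst).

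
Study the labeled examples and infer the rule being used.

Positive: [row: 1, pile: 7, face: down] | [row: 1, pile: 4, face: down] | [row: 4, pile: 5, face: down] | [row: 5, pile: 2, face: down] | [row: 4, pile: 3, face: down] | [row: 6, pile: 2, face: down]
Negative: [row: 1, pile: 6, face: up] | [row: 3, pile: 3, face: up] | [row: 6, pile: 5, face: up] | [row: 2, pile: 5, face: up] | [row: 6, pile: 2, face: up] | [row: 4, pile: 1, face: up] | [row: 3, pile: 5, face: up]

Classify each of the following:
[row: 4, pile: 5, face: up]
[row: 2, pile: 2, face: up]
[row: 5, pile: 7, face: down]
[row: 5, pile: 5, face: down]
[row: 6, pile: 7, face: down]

The simplest hypothesis consistent with all the labels is: face is down.
Negative: [row: 4, pile: 5, face: up], since face is up.
Negative: [row: 2, pile: 2, face: up], since face is up.
Positive: [row: 5, pile: 7, face: down], since face is down.
Positive: [row: 5, pile: 5, face: down], since face is down.
Positive: [row: 6, pile: 7, face: down], since face is down.

Negative, Negative, Positive, Positive, Positive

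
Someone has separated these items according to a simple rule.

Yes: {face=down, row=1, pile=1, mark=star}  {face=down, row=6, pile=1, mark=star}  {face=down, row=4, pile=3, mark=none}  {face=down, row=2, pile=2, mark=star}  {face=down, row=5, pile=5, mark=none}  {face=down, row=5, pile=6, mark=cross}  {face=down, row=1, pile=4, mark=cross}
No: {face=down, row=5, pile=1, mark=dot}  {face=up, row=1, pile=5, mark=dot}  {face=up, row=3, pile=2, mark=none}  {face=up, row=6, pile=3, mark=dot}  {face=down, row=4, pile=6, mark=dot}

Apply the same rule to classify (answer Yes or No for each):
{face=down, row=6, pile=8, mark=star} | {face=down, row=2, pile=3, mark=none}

Yes, Yes

The rule appears to be: face is down AND mark is not dot.
{face=down, row=6, pile=8, mark=star}: face is down, mark is star, fits → Yes.
{face=down, row=2, pile=3, mark=none}: face is down, mark is none, fits → Yes.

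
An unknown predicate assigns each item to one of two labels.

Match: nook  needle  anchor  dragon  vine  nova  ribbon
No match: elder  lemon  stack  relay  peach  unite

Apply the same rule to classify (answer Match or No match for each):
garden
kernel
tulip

Every 'Match' example satisfies: even length. None of the 'No match' examples do.

Match, Match, No match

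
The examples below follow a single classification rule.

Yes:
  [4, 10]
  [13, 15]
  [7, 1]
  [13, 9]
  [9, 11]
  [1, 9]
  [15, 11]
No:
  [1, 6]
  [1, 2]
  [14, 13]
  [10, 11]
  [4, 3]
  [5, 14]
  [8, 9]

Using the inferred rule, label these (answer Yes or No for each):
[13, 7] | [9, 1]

Yes, Yes

One predicate separates the groups cleanly: sum is even.
[13, 7]: 13+7 = 20, checks out → Yes.
[9, 1]: 9+1 = 10, checks out → Yes.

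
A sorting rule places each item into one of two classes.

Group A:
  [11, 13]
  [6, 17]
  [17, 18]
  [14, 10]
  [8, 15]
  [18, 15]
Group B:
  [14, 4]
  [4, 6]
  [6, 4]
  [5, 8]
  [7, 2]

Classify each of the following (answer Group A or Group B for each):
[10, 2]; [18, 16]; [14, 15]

Group B, Group A, Group A

One predicate separates the groups cleanly: sum ≥ 23.
[10, 2]: 10+2 = 12, doesn't match → Group B. [18, 16]: 18+16 = 34, satisfies this → Group A. [14, 15]: 14+15 = 29, satisfies this → Group A.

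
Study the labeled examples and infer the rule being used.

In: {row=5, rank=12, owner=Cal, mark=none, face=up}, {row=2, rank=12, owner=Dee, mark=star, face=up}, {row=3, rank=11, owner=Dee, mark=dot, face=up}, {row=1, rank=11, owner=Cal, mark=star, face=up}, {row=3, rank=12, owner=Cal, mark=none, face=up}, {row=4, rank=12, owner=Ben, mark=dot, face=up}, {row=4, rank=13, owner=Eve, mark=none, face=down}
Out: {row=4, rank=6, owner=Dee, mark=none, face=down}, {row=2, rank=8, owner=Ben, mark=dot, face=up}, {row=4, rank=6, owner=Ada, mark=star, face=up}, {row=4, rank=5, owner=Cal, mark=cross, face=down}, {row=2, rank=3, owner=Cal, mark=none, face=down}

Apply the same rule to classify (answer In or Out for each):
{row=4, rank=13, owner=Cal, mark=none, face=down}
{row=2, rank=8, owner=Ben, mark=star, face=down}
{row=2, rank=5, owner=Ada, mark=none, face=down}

The rule appears to be: rank ≥ 11.
{row=4, rank=13, owner=Cal, mark=none, face=down} → rank = 13 → In. {row=2, rank=8, owner=Ben, mark=star, face=down} → rank = 8 → Out. {row=2, rank=5, owner=Ada, mark=none, face=down} → rank = 5 → Out.

In, Out, Out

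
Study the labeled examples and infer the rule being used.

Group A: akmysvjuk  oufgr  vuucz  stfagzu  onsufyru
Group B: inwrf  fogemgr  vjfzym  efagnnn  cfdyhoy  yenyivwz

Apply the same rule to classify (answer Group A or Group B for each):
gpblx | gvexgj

Group B, Group B

One predicate separates the groups cleanly: contains 'u'.
gpblx → no 'u' → Group B.
gvexgj → no 'u' → Group B.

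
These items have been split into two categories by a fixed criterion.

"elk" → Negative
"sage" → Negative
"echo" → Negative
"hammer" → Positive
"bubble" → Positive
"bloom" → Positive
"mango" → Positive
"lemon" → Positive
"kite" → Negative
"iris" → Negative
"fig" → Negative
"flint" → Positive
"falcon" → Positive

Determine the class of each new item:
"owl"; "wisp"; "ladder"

The distinguishing property — length ≥ 5 — holds for all the 'Positive' cases and none of the 'Negative' cases.
"owl" → length 3 → Negative.
"wisp" → length 4 → Negative.
"ladder" → length 6 → Positive.

Negative, Negative, Positive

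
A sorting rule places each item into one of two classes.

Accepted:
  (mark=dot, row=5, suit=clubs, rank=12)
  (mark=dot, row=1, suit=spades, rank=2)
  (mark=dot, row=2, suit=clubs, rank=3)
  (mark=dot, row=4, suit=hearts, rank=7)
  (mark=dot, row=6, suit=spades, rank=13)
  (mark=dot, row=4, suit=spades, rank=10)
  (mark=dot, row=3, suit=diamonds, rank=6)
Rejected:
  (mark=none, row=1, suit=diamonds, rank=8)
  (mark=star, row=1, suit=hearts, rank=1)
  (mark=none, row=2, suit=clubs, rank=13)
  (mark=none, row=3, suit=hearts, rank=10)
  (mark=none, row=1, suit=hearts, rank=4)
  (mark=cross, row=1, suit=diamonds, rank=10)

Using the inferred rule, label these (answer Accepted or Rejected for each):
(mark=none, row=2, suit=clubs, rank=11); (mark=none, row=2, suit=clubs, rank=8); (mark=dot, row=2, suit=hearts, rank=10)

Rejected, Rejected, Accepted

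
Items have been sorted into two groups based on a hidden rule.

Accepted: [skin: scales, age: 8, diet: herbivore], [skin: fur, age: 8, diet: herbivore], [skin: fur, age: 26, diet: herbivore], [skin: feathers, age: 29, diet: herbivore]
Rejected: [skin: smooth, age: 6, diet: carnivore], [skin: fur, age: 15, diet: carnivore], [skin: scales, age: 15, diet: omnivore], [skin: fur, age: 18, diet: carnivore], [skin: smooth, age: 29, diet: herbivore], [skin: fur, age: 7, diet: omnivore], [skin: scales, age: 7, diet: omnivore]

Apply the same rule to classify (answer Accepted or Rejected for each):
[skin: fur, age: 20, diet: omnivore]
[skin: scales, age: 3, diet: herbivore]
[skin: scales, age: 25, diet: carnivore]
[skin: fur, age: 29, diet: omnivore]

Rejected, Accepted, Rejected, Rejected

The classifier is using: diet is herbivore AND skin is not smooth.
[skin: fur, age: 20, diet: omnivore]: diet is omnivore, skin is fur — doesn't qualify, so Rejected.
[skin: scales, age: 3, diet: herbivore]: diet is herbivore, skin is scales — matches, so Accepted.
[skin: scales, age: 25, diet: carnivore]: diet is carnivore, skin is scales — doesn't qualify, so Rejected.
[skin: fur, age: 29, diet: omnivore]: diet is omnivore, skin is fur — doesn't qualify, so Rejected.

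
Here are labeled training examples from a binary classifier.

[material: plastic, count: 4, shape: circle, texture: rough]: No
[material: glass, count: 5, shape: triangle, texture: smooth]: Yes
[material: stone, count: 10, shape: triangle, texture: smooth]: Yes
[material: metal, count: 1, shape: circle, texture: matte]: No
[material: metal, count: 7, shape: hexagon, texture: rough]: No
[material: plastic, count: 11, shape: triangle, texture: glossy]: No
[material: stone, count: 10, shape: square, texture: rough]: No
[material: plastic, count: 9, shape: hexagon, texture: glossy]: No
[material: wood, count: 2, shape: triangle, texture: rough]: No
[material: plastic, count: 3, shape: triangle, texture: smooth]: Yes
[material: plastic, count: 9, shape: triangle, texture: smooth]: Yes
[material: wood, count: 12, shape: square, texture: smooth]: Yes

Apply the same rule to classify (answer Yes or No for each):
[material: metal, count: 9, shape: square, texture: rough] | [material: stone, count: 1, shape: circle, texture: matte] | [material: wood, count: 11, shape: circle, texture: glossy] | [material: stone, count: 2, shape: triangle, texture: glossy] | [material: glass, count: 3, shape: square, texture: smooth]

No, No, No, No, Yes

Rule: texture is smooth. This holds for each 'Yes' example and fails for each 'No' one.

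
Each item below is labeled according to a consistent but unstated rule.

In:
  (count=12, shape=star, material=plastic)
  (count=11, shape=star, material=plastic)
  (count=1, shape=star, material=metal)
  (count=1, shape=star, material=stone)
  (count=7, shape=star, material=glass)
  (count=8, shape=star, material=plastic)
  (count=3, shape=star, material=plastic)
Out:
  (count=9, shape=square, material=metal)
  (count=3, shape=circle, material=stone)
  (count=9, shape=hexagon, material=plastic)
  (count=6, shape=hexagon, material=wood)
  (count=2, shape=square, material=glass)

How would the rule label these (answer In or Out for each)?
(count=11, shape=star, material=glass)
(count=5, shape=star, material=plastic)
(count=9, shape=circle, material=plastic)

Rule: shape is star. This holds for each 'In' example and fails for each 'Out' one.
In: (count=11, shape=star, material=glass), since shape is star. In: (count=5, shape=star, material=plastic), since shape is star. Out: (count=9, shape=circle, material=plastic), since shape is circle.

In, In, Out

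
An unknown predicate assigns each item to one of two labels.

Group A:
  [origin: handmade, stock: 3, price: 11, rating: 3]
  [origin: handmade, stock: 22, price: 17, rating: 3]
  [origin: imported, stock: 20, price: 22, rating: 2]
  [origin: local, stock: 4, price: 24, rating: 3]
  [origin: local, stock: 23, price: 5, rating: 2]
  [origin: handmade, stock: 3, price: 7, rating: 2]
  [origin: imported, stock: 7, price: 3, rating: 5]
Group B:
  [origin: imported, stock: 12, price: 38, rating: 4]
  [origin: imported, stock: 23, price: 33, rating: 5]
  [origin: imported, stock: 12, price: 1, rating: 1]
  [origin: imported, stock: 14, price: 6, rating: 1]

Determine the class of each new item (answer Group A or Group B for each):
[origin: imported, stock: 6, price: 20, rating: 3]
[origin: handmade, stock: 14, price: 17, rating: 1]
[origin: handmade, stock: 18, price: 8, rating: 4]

The pattern is that an item is 'Group A' exactly when: rating ≥ 2 AND price ≤ 24.
[origin: imported, stock: 6, price: 20, rating: 3]: rating = 3, price = 20, fits → Group A.
[origin: handmade, stock: 14, price: 17, rating: 1]: rating = 1, price = 17, doesn't qualify → Group B.
[origin: handmade, stock: 18, price: 8, rating: 4]: rating = 4, price = 8, fits → Group A.

Group A, Group B, Group A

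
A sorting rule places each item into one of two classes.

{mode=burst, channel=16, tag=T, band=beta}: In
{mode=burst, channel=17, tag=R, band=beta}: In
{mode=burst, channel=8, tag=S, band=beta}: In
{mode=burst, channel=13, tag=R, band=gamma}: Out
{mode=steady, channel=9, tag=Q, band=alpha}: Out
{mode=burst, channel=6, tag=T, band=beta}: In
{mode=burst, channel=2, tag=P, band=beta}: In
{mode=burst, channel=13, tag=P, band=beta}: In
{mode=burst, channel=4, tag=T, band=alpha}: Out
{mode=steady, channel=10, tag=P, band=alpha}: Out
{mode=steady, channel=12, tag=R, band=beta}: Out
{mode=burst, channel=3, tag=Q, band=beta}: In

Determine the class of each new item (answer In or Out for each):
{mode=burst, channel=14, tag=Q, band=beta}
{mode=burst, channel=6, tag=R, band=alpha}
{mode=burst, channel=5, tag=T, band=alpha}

One predicate separates the groups cleanly: mode is burst AND band is beta.

In, Out, Out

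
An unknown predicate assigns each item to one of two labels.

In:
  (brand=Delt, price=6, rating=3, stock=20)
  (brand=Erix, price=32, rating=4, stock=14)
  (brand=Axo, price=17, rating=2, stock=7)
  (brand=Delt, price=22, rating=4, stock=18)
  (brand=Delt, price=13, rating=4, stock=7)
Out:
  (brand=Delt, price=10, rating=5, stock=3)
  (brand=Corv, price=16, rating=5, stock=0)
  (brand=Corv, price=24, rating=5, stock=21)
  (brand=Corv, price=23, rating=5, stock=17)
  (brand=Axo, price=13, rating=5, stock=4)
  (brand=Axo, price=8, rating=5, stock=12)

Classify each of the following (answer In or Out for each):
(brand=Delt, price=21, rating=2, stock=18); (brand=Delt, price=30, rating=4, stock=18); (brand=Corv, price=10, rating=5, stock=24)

In, In, Out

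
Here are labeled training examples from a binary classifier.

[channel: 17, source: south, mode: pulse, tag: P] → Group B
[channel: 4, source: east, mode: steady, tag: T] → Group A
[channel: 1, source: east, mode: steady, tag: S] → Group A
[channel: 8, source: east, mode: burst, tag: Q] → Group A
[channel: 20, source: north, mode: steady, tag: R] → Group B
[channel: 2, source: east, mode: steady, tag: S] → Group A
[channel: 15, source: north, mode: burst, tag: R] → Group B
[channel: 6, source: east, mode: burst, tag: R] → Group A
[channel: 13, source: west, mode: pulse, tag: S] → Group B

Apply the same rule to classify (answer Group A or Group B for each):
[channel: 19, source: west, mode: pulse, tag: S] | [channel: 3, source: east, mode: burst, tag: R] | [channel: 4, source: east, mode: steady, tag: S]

Group B, Group A, Group A

Every 'Group A' example satisfies: source is east. None of the 'Group B' examples do.
[channel: 19, source: west, mode: pulse, tag: S] — source is west, hence Group B.
[channel: 3, source: east, mode: burst, tag: R] — source is east, hence Group A.
[channel: 4, source: east, mode: steady, tag: S] — source is east, hence Group A.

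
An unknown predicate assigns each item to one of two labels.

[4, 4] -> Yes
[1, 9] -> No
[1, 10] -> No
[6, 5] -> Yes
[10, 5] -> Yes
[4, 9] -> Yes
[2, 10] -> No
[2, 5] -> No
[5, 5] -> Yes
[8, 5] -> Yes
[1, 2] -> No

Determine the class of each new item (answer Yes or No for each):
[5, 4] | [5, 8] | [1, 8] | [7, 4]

Yes, Yes, No, Yes

Every 'Yes' example satisfies: first ≥ 4. None of the 'No' examples do.
[5, 4]: first 5 — passes, so Yes. [5, 8]: first 5 — passes, so Yes. [1, 8]: first 1 — doesn't match, so No. [7, 4]: first 7 — passes, so Yes.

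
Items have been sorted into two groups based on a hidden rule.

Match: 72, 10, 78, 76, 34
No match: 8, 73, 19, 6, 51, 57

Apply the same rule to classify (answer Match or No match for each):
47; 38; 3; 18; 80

The distinguishing property — even AND at least 10 — holds for all the 'Match' cases and none of the 'No match' cases.
47: 47 is odd, 47 ≥ 10, fails this test → No match. 38: 38 is even, 38 ≥ 10, matches → Match. 3: 3 is odd, 3 < 10, fails this test → No match. 18: 18 is even, 18 ≥ 10, matches → Match. 80: 80 is even, 80 ≥ 10, matches → Match.

No match, Match, No match, Match, Match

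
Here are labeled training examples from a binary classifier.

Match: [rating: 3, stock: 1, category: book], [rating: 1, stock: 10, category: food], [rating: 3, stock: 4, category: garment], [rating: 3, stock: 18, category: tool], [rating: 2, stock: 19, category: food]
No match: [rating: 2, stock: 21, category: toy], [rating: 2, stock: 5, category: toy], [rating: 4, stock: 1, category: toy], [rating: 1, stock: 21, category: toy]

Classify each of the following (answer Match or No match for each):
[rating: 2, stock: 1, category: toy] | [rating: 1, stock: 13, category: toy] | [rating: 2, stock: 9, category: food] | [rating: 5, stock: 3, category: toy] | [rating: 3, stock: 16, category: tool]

The pattern is that an item is 'Match' exactly when: category is not toy.
No match: [rating: 2, stock: 1, category: toy], since category is toy. No match: [rating: 1, stock: 13, category: toy], since category is toy. Match: [rating: 2, stock: 9, category: food], since category is food. No match: [rating: 5, stock: 3, category: toy], since category is toy. Match: [rating: 3, stock: 16, category: tool], since category is tool.

No match, No match, Match, No match, Match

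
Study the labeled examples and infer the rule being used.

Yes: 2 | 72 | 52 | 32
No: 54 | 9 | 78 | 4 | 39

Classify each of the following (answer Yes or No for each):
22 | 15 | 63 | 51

A rule that fits every label: ends in digit 2 — true of each 'Yes' example, false of each 'No' one.

Yes, No, No, No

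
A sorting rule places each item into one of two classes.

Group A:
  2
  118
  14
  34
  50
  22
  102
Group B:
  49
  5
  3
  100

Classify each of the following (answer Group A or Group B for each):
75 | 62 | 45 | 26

Group B, Group A, Group B, Group A

Looking at the examples, the only property every 'Group A' case has and every 'Group B' case lacks is: ≡ 2 (mod 4).
75: Group B (75 mod 4 = 3). 62: Group A (62 mod 4 = 2). 45: Group B (45 mod 4 = 1). 26: Group A (26 mod 4 = 2).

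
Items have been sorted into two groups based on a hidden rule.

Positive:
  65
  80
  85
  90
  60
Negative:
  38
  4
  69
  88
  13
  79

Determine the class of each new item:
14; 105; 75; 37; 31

Negative, Positive, Positive, Negative, Negative

One predicate separates the groups cleanly: multiple of 5.
14 → 14 = 5·2 + 4 → Negative. 105 → 105 = 5·21 → Positive. 75 → 75 = 5·15 → Positive. 37 → 37 = 5·7 + 2 → Negative. 31 → 31 = 5·6 + 1 → Negative.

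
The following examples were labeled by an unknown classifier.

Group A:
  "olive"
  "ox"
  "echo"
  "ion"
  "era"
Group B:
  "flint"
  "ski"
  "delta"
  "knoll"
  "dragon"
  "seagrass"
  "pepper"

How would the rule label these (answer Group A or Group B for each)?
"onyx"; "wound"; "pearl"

Group A, Group B, Group B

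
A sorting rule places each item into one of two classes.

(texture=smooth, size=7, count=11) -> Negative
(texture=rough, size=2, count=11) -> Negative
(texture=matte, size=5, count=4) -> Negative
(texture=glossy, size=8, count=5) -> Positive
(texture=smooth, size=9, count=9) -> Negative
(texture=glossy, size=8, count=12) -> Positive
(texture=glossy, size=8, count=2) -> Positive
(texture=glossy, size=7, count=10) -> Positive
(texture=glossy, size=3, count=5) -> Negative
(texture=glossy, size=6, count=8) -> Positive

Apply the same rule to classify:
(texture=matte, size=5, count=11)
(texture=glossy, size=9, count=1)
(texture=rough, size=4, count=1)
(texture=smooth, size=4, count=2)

The distinguishing property — texture is glossy AND size ≥ 5 — holds for all the 'Positive' cases and none of the 'Negative' cases.
Negative: (texture=matte, size=5, count=11), since texture is matte, size = 5. Positive: (texture=glossy, size=9, count=1), since texture is glossy, size = 9. Negative: (texture=rough, size=4, count=1), since texture is rough, size = 4. Negative: (texture=smooth, size=4, count=2), since texture is smooth, size = 4.

Negative, Positive, Negative, Negative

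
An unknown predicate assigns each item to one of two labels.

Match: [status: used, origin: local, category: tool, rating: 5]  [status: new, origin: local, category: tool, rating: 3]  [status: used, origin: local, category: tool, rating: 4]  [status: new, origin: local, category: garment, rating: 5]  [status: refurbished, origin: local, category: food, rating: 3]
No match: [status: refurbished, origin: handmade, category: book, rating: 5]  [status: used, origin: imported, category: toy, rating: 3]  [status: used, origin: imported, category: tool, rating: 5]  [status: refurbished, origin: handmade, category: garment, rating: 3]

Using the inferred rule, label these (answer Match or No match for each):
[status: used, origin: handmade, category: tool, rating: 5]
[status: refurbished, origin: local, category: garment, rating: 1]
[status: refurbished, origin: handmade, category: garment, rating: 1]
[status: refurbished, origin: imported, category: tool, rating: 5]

Checking candidate rules against both groups, what survives is: origin is local.
[status: used, origin: handmade, category: tool, rating: 5] — origin is handmade, hence No match. [status: refurbished, origin: local, category: garment, rating: 1] — origin is local, hence Match. [status: refurbished, origin: handmade, category: garment, rating: 1] — origin is handmade, hence No match. [status: refurbished, origin: imported, category: tool, rating: 5] — origin is imported, hence No match.

No match, Match, No match, No match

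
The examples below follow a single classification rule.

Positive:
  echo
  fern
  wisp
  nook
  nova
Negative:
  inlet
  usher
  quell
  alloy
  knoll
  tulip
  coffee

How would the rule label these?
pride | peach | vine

Negative, Negative, Positive

Every 'Positive' example satisfies: length 4. None of the 'Negative' examples do.
pride: length 5 — doesn't qualify, so Negative. peach: length 5 — doesn't qualify, so Negative. vine: length 4 — checks out, so Positive.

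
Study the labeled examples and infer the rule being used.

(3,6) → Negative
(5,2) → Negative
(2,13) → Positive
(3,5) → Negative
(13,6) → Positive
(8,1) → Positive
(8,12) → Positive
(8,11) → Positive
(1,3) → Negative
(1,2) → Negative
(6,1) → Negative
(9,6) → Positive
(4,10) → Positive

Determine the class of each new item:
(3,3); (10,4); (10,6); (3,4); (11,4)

The simplest hypothesis consistent with all the labels is: max ≥ 8.

Negative, Positive, Positive, Negative, Positive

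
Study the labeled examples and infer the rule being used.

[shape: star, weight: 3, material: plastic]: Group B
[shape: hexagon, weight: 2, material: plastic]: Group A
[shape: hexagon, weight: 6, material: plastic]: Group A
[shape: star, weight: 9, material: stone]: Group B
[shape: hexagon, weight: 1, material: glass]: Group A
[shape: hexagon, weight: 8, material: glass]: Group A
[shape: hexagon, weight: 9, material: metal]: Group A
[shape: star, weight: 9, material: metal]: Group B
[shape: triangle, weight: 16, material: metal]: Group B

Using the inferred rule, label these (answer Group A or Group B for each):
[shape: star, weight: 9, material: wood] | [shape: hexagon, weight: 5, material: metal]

'Group A' ⟺ shape is hexagon.
[shape: star, weight: 9, material: wood] — shape is star, hence Group B.
[shape: hexagon, weight: 5, material: metal] — shape is hexagon, hence Group A.

Group B, Group A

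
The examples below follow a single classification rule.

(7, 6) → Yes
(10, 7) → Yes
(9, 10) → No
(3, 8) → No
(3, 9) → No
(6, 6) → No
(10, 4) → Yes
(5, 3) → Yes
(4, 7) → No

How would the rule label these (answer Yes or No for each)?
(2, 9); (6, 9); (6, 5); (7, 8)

The pattern is that an item is 'Yes' exactly when: first > second.
(2, 9): No (2 < 9).
(6, 9): No (6 < 9).
(6, 5): Yes (6 > 5).
(7, 8): No (7 < 8).

No, No, Yes, No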